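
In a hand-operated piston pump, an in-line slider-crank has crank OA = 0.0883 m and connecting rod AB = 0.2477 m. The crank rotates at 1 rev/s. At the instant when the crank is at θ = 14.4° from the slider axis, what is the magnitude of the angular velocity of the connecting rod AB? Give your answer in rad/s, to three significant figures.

2.18

ω = 6.283 rad/s (converted from 1 rev/s).
The rod makes angle φ with the slider axis where L sinφ = r sinθ; differentiating, L cosφ·φ̇ = r ω cosθ.
L cosφ = √(L² − r² sin²θ) = 0.24672 m.
|ω_rod| = r ω |cosθ| / √(L² − r² sin²θ) = 0.0883·6.283·0.96858/0.24672 = 2.178 rad/s.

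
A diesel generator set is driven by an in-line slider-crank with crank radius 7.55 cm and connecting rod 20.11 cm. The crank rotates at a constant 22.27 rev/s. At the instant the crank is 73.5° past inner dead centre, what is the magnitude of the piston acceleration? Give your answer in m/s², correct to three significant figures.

71.9

ω = 2π·22.3 = 139.9 rad/s
x(θ) = r cosθ + √(L² − r² sin²θ); with ω constant, a = ω²·d²x/dθ².
d²x/dθ² = −r cosθ − r²(cos2θ)/√u − r⁴ sin²2θ/(4u^{3/2}),  u = L² − r² sin²θ = 0.0352008 m².
Substituting r = 0.0755 m, L = 0.2011 m, θ = 73.5°: d²x/dθ² = +0.0036726 m.
a = ω²·d²x/dθ² = (139.9)²·(+0.0036726) = +71.907 m/s²;  |a| = 71.907 m/s².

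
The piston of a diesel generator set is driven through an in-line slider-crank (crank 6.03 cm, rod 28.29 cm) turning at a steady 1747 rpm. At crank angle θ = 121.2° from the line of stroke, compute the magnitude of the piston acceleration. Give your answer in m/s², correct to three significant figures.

ω = 2π·1747/60 = 182.9 rad/s
x(θ) = r cosθ + √(L² − r² sin²θ); with ω constant, a = ω²·d²x/dθ².
d²x/dθ² = −r cosθ − r²(cos2θ)/√u − r⁴ sin²2θ/(4u^{3/2}),  u = L² − r² sin²θ = 0.0773721 m².
Substituting r = 0.0603 m, L = 0.2829 m, θ = 121.2°: d²x/dθ² = +0.037173 m.
a = ω²·d²x/dθ² = (182.9)²·(+0.037173) = +1244.1 m/s²;  |a| = 1244.1 m/s².

1240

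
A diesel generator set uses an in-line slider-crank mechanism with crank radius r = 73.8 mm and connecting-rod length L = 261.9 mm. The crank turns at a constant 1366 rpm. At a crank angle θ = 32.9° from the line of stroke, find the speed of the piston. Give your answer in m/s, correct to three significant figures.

7.11

ω = 2π·1366/60 = 143 rad/s
For an in-line slider-crank, x = r cosθ + √(L² − r² sin²θ), so v = −rω sinθ·[1 + r cosθ/√(L² − r² sin²θ)].
With r = 0.0738 m, L = 0.2619 m, θ = 32.9°: √(L² − r² sin²θ) = 0.25881 m.
v = −0.0738·143·0.54317·[1 + 0.0738·0.83962/0.25881] = -7.1071 m/s.
|v| = 7.1071 m/s.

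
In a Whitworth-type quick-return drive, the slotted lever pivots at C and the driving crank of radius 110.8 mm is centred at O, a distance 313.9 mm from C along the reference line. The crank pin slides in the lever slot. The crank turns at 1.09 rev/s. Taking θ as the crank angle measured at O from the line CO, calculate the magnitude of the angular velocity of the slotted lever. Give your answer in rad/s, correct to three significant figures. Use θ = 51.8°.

1.50

ω = 6.849 rad/s (from 1.09 rev/s).
Crank pin A relative to C: A = (d + r cosθ, r sinθ); lever angle φ = atan2(r sinθ, d + r cosθ).
Differentiating tanφ: φ̇ = rω(d cosθ + r)/(d² + r² + 2dr cosθ).
d² + r² + 2dr cosθ = |CA|² = 0.153826 m²;  d cosθ + r = +0.30492 m.
|ω_lever| = |0.1108·6.849·+0.30492| / 0.153826 = 1.5042 rad/s.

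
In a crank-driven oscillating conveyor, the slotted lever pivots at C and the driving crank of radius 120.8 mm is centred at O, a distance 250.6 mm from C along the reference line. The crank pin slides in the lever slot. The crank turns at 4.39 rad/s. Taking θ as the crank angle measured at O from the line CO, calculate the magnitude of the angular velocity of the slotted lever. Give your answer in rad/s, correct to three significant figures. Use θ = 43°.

1.33

ω = 4.39 rad/s
Crank pin A relative to C: A = (d + r cosθ, r sinθ); lever angle φ = atan2(r sinθ, d + r cosθ).
Differentiating tanφ: φ̇ = rω(d cosθ + r)/(d² + r² + 2dr cosθ).
d² + r² + 2dr cosθ = |CA|² = 0.121673 m²;  d cosθ + r = +0.30408 m.
|ω_lever| = |0.1208·4.39·+0.30408| / 0.121673 = 1.3253 rad/s.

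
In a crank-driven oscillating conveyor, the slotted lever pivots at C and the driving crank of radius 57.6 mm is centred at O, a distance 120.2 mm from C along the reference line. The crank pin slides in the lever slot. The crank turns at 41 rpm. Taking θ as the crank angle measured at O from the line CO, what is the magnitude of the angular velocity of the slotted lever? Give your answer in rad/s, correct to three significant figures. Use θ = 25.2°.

ω = 4.294 rad/s (from 41 rpm).
Crank pin A relative to C: A = (d + r cosθ, r sinθ); lever angle φ = atan2(r sinθ, d + r cosθ).
Differentiating tanφ: φ̇ = rω(d cosθ + r)/(d² + r² + 2dr cosθ).
d² + r² + 2dr cosθ = |CA|² = 0.030295 m²;  d cosθ + r = +0.16636 m.
|ω_lever| = |0.0576·4.294·+0.16636| / 0.030295 = 1.358 rad/s.

1.36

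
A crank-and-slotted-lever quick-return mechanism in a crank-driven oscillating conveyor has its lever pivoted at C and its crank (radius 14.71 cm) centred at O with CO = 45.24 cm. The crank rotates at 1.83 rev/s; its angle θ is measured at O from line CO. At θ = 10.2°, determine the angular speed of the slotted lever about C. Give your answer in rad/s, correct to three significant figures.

ω = 11.5 rad/s (from 1.83 rev/s).
Crank pin A relative to C: A = (d + r cosθ, r sinθ); lever angle φ = atan2(r sinθ, d + r cosθ).
Differentiating tanφ: φ̇ = rω(d cosθ + r)/(d² + r² + 2dr cosθ).
d² + r² + 2dr cosθ = |CA|² = 0.357297 m²;  d cosθ + r = +0.59235 m.
|ω_lever| = |0.1471·11.5·+0.59235| / 0.357297 = 2.8041 rad/s.

2.80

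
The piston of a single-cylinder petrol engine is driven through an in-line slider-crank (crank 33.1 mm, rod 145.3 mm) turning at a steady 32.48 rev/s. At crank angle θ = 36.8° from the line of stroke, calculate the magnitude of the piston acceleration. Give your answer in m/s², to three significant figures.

1200

ω = 2π·32.5 = 204.1 rad/s
x(θ) = r cosθ + √(L² − r² sin²θ); with ω constant, a = ω²·d²x/dθ².
d²x/dθ² = −r cosθ − r²(cos2θ)/√u − r⁴ sin²2θ/(4u^{3/2}),  u = L² − r² sin²θ = 0.020719 m².
Substituting r = 0.0331 m, L = 0.1453 m, θ = 36.8°: d²x/dθ² = -0.028746 m.
a = ω²·d²x/dθ² = (204.1)²·(-0.028746) = -1197.2 m/s²;  |a| = 1197.2 m/s².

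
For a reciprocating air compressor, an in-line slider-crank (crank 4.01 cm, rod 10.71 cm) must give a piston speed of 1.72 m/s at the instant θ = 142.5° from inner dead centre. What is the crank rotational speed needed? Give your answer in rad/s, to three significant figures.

101

For an in-line slider-crank, |v_piston| = rω|sinθ|·[1 + r cosθ/√(L² − r² sin²θ)].
With r = 0.0401 m, L = 0.1071 m, θ = 142.5°: the bracketed kinematic factor |dx/dθ| = 0.016964 m.
ω = v/|dx/dθ| = 1.72/0.016964 = 101.39 rad/s.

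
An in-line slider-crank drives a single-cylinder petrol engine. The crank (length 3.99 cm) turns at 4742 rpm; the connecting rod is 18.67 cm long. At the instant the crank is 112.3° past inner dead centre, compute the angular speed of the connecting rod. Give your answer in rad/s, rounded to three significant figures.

41.1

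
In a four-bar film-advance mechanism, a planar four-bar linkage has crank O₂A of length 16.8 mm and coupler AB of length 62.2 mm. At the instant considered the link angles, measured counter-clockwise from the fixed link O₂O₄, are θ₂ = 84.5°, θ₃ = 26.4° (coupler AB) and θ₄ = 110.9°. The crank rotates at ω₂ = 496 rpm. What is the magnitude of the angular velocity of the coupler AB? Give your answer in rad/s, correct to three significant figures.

6.27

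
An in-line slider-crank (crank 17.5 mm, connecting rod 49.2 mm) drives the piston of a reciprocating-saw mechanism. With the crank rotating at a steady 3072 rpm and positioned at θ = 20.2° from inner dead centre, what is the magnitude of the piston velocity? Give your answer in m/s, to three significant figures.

ω = 2π·3072/60 = 321.7 rad/s
For an in-line slider-crank, x = r cosθ + √(L² − r² sin²θ), so v = −rω sinθ·[1 + r cosθ/√(L² − r² sin²θ)].
With r = 0.0175 m, L = 0.0492 m, θ = 20.2°: √(L² − r² sin²θ) = 0.048828 m.
v = −0.0175·321.7·0.34530·[1 + 0.0175·0.93849/0.048828] = -2.5978 m/s.
|v| = 2.5978 m/s.

2.60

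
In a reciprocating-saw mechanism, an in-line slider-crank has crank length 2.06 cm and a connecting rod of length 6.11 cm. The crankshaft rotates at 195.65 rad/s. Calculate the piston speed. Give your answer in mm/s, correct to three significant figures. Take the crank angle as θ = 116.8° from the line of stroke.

3020

ω = 195.7 rad/s
For an in-line slider-crank, x = r cosθ + √(L² − r² sin²θ), so v = −rω sinθ·[1 + r cosθ/√(L² − r² sin²θ)].
With r = 0.0206 m, L = 0.0611 m, θ = 116.8°: √(L² − r² sin²θ) = 0.058268 m.
v = −0.0206·195.7·0.89259·[1 + 0.0206·-0.45088/0.058268] = -3.024 m/s.
|v| = 3.024 m/s = 3024 mm/s.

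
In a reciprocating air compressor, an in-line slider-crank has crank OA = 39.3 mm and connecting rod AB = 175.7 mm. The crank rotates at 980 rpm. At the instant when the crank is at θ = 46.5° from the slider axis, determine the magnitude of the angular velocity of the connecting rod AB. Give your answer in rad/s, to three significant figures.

ω = 102.6 rad/s (converted from 980 rpm).
The rod makes angle φ with the slider axis where L sinφ = r sinθ; differentiating, L cosφ·φ̇ = r ω cosθ.
L cosφ = √(L² − r² sin²θ) = 0.17337 m.
|ω_rod| = r ω |cosθ| / √(L² − r² sin²θ) = 0.0393·102.6·0.68835/0.17337 = 16.013 rad/s.

16.0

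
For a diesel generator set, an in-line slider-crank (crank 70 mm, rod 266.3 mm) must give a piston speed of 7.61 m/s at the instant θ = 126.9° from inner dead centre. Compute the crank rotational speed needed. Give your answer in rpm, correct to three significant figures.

1550

For an in-line slider-crank, |v_piston| = rω|sinθ|·[1 + r cosθ/√(L² − r² sin²θ)].
With r = 0.07 m, L = 0.2663 m, θ = 126.9°: the bracketed kinematic factor |dx/dθ| = 0.046941 m.
ω = v/|dx/dθ| = 7.61/0.046941 = 162.12 rad/s.
N = 60ω/(2π) = 1548.1 rpm.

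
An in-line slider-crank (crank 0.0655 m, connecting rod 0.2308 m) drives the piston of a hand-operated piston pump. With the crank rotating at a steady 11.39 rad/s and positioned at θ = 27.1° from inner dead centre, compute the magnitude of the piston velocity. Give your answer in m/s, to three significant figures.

ω = 11.39 rad/s
For an in-line slider-crank, x = r cosθ + √(L² − r² sin²θ), so v = −rω sinθ·[1 + r cosθ/√(L² − r² sin²θ)].
With r = 0.0655 m, L = 0.2308 m, θ = 27.1°: √(L² − r² sin²θ) = 0.22886 m.
v = −0.0655·11.39·0.45554·[1 + 0.0655·0.89021/0.22886] = -0.42644 m/s.
|v| = 0.42644 m/s.

0.426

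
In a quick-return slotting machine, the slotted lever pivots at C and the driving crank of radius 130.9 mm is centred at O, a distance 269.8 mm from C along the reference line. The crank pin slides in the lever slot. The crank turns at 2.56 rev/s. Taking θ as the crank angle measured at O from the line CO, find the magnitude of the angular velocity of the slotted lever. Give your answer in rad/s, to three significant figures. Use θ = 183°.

ω = 16.08 rad/s (from 2.56 rev/s).
Crank pin A relative to C: A = (d + r cosθ, r sinθ); lever angle φ = atan2(r sinθ, d + r cosθ).
Differentiating tanφ: φ̇ = rω(d cosθ + r)/(d² + r² + 2dr cosθ).
d² + r² + 2dr cosθ = |CA|² = 0.01939 m²;  d cosθ + r = -0.13853 m.
|ω_lever| = |0.1309·16.08·-0.13853| / 0.01939 = 15.043 rad/s.

15.0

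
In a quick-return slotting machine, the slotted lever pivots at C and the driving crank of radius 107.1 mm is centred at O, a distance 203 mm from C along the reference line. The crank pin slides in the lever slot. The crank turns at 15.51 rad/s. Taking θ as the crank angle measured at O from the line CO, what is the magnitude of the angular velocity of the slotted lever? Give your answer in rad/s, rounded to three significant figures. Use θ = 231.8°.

1.19

ω = 15.51 rad/s
Crank pin A relative to C: A = (d + r cosθ, r sinθ); lever angle φ = atan2(r sinθ, d + r cosθ).
Differentiating tanφ: φ̇ = rω(d cosθ + r)/(d² + r² + 2dr cosθ).
d² + r² + 2dr cosθ = |CA|² = 0.0257894 m²;  d cosθ + r = -0.018437 m.
|ω_lever| = |0.1071·15.51·-0.018437| / 0.0257894 = 1.1875 rad/s.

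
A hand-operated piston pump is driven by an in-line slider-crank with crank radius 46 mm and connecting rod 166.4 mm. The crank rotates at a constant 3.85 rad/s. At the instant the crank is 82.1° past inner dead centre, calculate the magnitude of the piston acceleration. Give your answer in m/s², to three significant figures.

ω = 3.85 rad/s
x(θ) = r cosθ + √(L² − r² sin²θ); with ω constant, a = ω²·d²x/dθ².
d²x/dθ² = −r cosθ − r²(cos2θ)/√u − r⁴ sin²2θ/(4u^{3/2}),  u = L² − r² sin²θ = 0.0256129 m².
Substituting r = 0.046 m, L = 0.1664 m, θ = 82.1°: d²x/dθ² = +0.0063794 m.
a = ω²·d²x/dθ² = (3.85)²·(+0.0063794) = +0.094559 m/s²;  |a| = 0.094559 m/s².

0.0946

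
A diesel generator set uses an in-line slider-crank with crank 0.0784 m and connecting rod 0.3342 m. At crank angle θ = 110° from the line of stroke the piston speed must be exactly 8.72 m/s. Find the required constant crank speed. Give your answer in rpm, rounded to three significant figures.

For an in-line slider-crank, |v_piston| = rω|sinθ|·[1 + r cosθ/√(L² − r² sin²θ)].
With r = 0.0784 m, L = 0.3342 m, θ = 110°: the bracketed kinematic factor |dx/dθ| = 0.067612 m.
ω = v/|dx/dθ| = 8.72/0.067612 = 128.97 rad/s.
N = 60ω/(2π) = 1231.6 rpm.

1230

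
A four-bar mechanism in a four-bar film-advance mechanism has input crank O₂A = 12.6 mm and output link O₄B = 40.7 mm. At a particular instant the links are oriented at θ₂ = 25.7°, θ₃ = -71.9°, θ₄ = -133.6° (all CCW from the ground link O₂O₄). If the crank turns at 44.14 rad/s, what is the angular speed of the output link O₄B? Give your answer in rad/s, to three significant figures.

15.4

ω₂ = 44.14 rad/s
Differentiating the loop-closure r₂e^{iθ₂}+r₃e^{iθ₃}=r₁+r₄e^{iθ₄} gives r₂ω₂e^{iθ₂}+r₃ω₃e^{iθ₃}=r₄ω₄e^{iθ₄}.
Eliminating the other unknown: ω₄ = r₂ω₂ sin(θ₂−θ₃) / [r₄ sin(θ₄−θ₃)].
Numerator sine = +0.99122; denominator sine = -0.88048.
Result = 0.0126·44.14·(+0.99122) / (0.0407·(-0.88048)) = -15.384 rad/s; magnitude 15.384 rad/s.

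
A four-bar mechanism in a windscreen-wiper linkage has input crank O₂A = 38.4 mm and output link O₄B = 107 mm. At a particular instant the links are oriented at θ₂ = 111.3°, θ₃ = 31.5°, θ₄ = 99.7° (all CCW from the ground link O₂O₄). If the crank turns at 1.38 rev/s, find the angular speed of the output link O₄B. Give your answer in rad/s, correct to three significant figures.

3.30

ω₂ = 8.671 rad/s (from 1.38 rev/s).
Differentiating the loop-closure r₂e^{iθ₂}+r₃e^{iθ₃}=r₁+r₄e^{iθ₄} gives r₂ω₂e^{iθ₂}+r₃ω₃e^{iθ₃}=r₄ω₄e^{iθ₄}.
Eliminating the other unknown: ω₄ = r₂ω₂ sin(θ₂−θ₃) / [r₄ sin(θ₄−θ₃)].
Numerator sine = +0.98420; denominator sine = +0.92849.
Result = 0.0384·8.671·(+0.98420) / (0.107·(+0.92849)) = +3.2985 rad/s; magnitude 3.2985 rad/s.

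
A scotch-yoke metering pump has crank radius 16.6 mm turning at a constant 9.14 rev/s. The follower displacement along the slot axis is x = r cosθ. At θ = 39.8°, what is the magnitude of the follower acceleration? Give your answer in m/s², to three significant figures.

42.1

ω = 57.43 rad/s (from 9.14 rev/s).
x = r cosθ ⇒ ẍ = −rω² cosθ (ω constant).
|a| = rω²|cosθ| = 0.0166·(57.43)²·|cos 39.8°| = 42.061 m/s².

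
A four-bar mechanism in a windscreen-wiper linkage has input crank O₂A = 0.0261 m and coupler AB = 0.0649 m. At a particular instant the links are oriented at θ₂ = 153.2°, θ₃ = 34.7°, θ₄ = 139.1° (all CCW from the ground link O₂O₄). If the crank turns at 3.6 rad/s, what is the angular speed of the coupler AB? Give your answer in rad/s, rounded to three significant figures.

ω₂ = 3.6 rad/s
Differentiating the loop-closure r₂e^{iθ₂}+r₃e^{iθ₃}=r₁+r₄e^{iθ₄} gives r₂ω₂e^{iθ₂}+r₃ω₃e^{iθ₃}=r₄ω₄e^{iθ₄}.
Eliminating the other unknown: ω₃ = r₂ω₂ sin(θ₄−θ₂) / [r₃ sin(θ₃−θ₄)].
Numerator sine = -0.24362; denominator sine = -0.96858.
Result = 0.0261·3.6·(-0.24362) / (0.0649·(-0.96858)) = +0.36414 rad/s; magnitude 0.36414 rad/s.

0.364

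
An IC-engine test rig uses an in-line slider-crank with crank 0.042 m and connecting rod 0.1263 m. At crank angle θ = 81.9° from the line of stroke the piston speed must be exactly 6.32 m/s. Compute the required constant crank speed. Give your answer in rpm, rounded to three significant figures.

1380

For an in-line slider-crank, |v_piston| = rω|sinθ|·[1 + r cosθ/√(L² − r² sin²θ)].
With r = 0.042 m, L = 0.1263 m, θ = 81.9°: the bracketed kinematic factor |dx/dθ| = 0.043644 m.
ω = v/|dx/dθ| = 6.32/0.043644 = 144.81 rad/s.
N = 60ω/(2π) = 1382.8 rpm.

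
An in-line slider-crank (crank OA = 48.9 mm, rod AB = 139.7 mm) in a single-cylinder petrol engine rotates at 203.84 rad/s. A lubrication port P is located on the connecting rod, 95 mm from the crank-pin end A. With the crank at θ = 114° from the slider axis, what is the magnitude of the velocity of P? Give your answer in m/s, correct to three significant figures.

ω = 203.8 rad/s.  Crank-pin speed |V_A| = rω = 9.9678 m/s, perpendicular to OA.
Rod angle: sinφ = −(r/L) sinθ ⇒ φ = -18.649°; ω_rod = −rω cosθ/√(L²−r²sin²θ) = +30.629 rad/s.
V_P = V_A + ω_rod × AP, with AP = 0.095 m along the rod.
Components: V_Px = −rω sinθ − a·ω_rod·sinφ = -8.1755 m/s;  V_Py = rω cosθ + a·ω_rod·cosφ = -1.2972 m/s.
|V_P| = √(V_Px² + V_Py²) = 8.2778 m/s.

8.28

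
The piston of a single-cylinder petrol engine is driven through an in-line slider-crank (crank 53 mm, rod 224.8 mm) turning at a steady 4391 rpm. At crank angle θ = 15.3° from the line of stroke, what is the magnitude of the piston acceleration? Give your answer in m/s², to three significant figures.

ω = 2π·4391/60 = 459.8 rad/s
x(θ) = r cosθ + √(L² − r² sin²θ); with ω constant, a = ω²·d²x/dθ².
d²x/dθ² = −r cosθ − r²(cos2θ)/√u − r⁴ sin²2θ/(4u^{3/2}),  u = L² − r² sin²θ = 0.0503395 m².
Substituting r = 0.053 m, L = 0.2248 m, θ = 15.3°: d²x/dθ² = -0.061943 m.
a = ω²·d²x/dθ² = (459.8)²·(-0.061943) = -13097 m/s²;  |a| = 13097 m/s².

13100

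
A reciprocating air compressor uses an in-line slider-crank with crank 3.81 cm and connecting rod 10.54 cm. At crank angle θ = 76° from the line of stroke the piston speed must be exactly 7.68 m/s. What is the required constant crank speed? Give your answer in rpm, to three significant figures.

1810

For an in-line slider-crank, |v_piston| = rω|sinθ|·[1 + r cosθ/√(L² − r² sin²θ)].
With r = 0.0381 m, L = 0.1054 m, θ = 76°: the bracketed kinematic factor |dx/dθ| = 0.04042 m.
ω = v/|dx/dθ| = 7.68/0.04042 = 190 rad/s.
N = 60ω/(2π) = 1814.4 rpm.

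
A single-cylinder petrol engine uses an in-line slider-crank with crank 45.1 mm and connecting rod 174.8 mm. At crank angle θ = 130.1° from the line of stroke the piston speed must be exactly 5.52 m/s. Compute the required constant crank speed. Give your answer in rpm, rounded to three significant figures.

For an in-line slider-crank, |v_piston| = rω|sinθ|·[1 + r cosθ/√(L² − r² sin²θ)].
With r = 0.0451 m, L = 0.1748 m, θ = 130.1°: the bracketed kinematic factor |dx/dθ| = 0.02865 m.
ω = v/|dx/dθ| = 5.52/0.02865 = 192.67 rad/s.
N = 60ω/(2π) = 1839.9 rpm.

1840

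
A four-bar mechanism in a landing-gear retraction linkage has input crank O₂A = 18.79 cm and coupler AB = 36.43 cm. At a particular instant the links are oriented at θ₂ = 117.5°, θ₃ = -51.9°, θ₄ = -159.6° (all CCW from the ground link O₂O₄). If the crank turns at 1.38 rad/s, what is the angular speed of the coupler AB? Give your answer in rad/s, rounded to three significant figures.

0.741

ω₂ = 1.38 rad/s
Differentiating the loop-closure r₂e^{iθ₂}+r₃e^{iθ₃}=r₁+r₄e^{iθ₄} gives r₂ω₂e^{iθ₂}+r₃ω₃e^{iθ₃}=r₄ω₄e^{iθ₄}.
Eliminating the other unknown: ω₃ = r₂ω₂ sin(θ₄−θ₂) / [r₃ sin(θ₃−θ₄)].
Numerator sine = +0.99233; denominator sine = +0.95266.
Result = 0.1879·1.38·(+0.99233) / (0.3643·(+0.95266)) = +0.74142 rad/s; magnitude 0.74142 rad/s.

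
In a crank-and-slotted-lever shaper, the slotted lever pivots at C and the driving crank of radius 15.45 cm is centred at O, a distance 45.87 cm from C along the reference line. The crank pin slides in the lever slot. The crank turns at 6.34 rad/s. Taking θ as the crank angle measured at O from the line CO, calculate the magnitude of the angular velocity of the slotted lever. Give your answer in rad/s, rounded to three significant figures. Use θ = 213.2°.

ω = 6.34 rad/s
Crank pin A relative to C: A = (d + r cosθ, r sinθ); lever angle φ = atan2(r sinθ, d + r cosθ).
Differentiating tanφ: φ̇ = rω(d cosθ + r)/(d² + r² + 2dr cosθ).
d² + r² + 2dr cosθ = |CA|² = 0.115674 m²;  d cosθ + r = -0.22932 m.
|ω_lever| = |0.1545·6.34·-0.22932| / 0.115674 = 1.9419 rad/s.

1.94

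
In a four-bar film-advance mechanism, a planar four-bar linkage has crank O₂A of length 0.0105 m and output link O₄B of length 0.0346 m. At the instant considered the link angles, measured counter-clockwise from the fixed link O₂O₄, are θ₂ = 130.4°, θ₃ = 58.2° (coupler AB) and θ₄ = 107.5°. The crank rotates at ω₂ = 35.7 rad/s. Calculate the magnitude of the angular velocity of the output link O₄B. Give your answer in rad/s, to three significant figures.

13.6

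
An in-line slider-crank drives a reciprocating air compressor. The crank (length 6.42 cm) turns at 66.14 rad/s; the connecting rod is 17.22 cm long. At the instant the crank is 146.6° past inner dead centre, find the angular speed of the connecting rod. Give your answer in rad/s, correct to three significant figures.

21.0

ω = 66.14 rad/s
The rod makes angle φ with the slider axis where L sinφ = r sinθ; differentiating, L cosφ·φ̇ = r ω cosθ.
L cosφ = √(L² − r² sin²θ) = 0.16853 m.
|ω_rod| = r ω |cosθ| / √(L² − r² sin²θ) = 0.0642·66.14·0.83485/0.16853 = 21.034 rad/s.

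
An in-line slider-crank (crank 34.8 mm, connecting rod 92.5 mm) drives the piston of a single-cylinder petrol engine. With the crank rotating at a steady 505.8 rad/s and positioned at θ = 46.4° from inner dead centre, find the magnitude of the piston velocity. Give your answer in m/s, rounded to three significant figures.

ω = 505.8 rad/s
For an in-line slider-crank, x = r cosθ + √(L² − r² sin²θ), so v = −rω sinθ·[1 + r cosθ/√(L² − r² sin²θ)].
With r = 0.0348 m, L = 0.0925 m, θ = 46.4°: √(L² − r² sin²θ) = 0.089001 m.
v = −0.0348·505.8·0.72417·[1 + 0.0348·0.68962/0.089001] = -16.184 m/s.
|v| = 16.184 m/s.

16.2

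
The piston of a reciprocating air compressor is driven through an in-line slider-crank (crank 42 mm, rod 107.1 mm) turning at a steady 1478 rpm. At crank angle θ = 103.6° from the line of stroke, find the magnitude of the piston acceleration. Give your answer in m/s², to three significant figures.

ω = 2π·1478/60 = 154.8 rad/s
x(θ) = r cosθ + √(L² − r² sin²θ); with ω constant, a = ω²·d²x/dθ².
d²x/dθ² = −r cosθ − r²(cos2θ)/√u − r⁴ sin²2θ/(4u^{3/2}),  u = L² − r² sin²θ = 0.00980394 m².
Substituting r = 0.042 m, L = 0.1071 m, θ = 103.6°: d²x/dθ² = +0.025554 m.
a = ω²·d²x/dθ² = (154.8)²·(+0.025554) = +612.16 m/s²;  |a| = 612.16 m/s².

612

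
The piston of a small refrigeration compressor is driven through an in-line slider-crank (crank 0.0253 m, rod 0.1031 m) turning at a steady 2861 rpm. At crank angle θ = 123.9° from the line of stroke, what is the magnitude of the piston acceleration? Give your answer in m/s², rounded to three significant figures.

1470

ω = 2π·2861/60 = 299.6 rad/s
x(θ) = r cosθ + √(L² − r² sin²θ); with ω constant, a = ω²·d²x/dθ².
d²x/dθ² = −r cosθ − r²(cos2θ)/√u − r⁴ sin²2θ/(4u^{3/2}),  u = L² − r² sin²θ = 0.0101886 m².
Substituting r = 0.0253 m, L = 0.1031 m, θ = 123.9°: d²x/dθ² = +0.016422 m.
a = ω²·d²x/dθ² = (299.6)²·(+0.016422) = +1474 m/s²;  |a| = 1474 m/s².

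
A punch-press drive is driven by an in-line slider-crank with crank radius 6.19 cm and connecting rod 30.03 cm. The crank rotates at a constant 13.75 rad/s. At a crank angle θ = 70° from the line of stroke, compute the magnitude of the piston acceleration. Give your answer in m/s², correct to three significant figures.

ω = 13.75 rad/s
x(θ) = r cosθ + √(L² − r² sin²θ); with ω constant, a = ω²·d²x/dθ².
d²x/dθ² = −r cosθ − r²(cos2θ)/√u − r⁴ sin²2θ/(4u^{3/2}),  u = L² − r² sin²θ = 0.0867967 m².
Substituting r = 0.0619 m, L = 0.3003 m, θ = 70°: d²x/dθ² = -0.011267 m.
a = ω²·d²x/dθ² = (13.75)²·(-0.011267) = -2.1303 m/s²;  |a| = 2.1303 m/s².

2.13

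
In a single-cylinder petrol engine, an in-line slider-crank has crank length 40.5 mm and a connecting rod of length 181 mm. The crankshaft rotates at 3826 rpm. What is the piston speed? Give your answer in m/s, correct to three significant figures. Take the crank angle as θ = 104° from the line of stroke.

14.9

ω = 2π·3826/60 = 400.7 rad/s
For an in-line slider-crank, x = r cosθ + √(L² − r² sin²θ), so v = −rω sinθ·[1 + r cosθ/√(L² − r² sin²θ)].
With r = 0.0405 m, L = 0.181 m, θ = 104°: √(L² − r² sin²θ) = 0.17668 m.
v = −0.0405·400.7·0.97030·[1 + 0.0405·-0.24192/0.17668] = -14.872 m/s.
|v| = 14.872 m/s.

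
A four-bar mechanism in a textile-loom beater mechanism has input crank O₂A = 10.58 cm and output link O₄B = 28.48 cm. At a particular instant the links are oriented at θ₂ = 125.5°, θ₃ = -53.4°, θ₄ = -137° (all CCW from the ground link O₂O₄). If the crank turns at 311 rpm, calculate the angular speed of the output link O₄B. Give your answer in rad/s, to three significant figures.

ω₂ = 32.57 rad/s (from 311 rpm).
Differentiating the loop-closure r₂e^{iθ₂}+r₃e^{iθ₃}=r₁+r₄e^{iθ₄} gives r₂ω₂e^{iθ₂}+r₃ω₃e^{iθ₃}=r₄ω₄e^{iθ₄}.
Eliminating the other unknown: ω₄ = r₂ω₂ sin(θ₂−θ₃) / [r₄ sin(θ₄−θ₃)].
Numerator sine = +0.01920; denominator sine = -0.99377.
Result = 0.1058·32.57·(+0.01920) / (0.2848·(-0.99377)) = -0.23372 rad/s; magnitude 0.23372 rad/s.

0.234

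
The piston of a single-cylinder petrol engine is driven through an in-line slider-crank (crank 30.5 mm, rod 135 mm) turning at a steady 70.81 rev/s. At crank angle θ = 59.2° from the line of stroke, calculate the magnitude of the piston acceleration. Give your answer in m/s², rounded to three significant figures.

2440

ω = 2π·70.8 = 444.9 rad/s
x(θ) = r cosθ + √(L² − r² sin²θ); with ω constant, a = ω²·d²x/dθ².
d²x/dθ² = −r cosθ − r²(cos2θ)/√u − r⁴ sin²2θ/(4u^{3/2}),  u = L² − r² sin²θ = 0.0175387 m².
Substituting r = 0.0305 m, L = 0.135 m, θ = 59.2°: d²x/dθ² = -0.012348 m.
a = ω²·d²x/dθ² = (444.9)²·(-0.012348) = -2444.3 m/s²;  |a| = 2444.3 m/s².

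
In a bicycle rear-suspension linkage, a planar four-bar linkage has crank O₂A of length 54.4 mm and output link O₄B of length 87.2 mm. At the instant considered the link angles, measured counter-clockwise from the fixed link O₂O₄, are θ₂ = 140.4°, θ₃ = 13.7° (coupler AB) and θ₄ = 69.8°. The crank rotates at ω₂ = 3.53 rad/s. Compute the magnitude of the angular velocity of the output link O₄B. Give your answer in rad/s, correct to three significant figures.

2.13

ω₂ = 3.53 rad/s
Differentiating the loop-closure r₂e^{iθ₂}+r₃e^{iθ₃}=r₁+r₄e^{iθ₄} gives r₂ω₂e^{iθ₂}+r₃ω₃e^{iθ₃}=r₄ω₄e^{iθ₄}.
Eliminating the other unknown: ω₄ = r₂ω₂ sin(θ₂−θ₃) / [r₄ sin(θ₄−θ₃)].
Numerator sine = +0.80178; denominator sine = +0.83001.
Result = 0.0544·3.53·(+0.80178) / (0.0872·(+0.83001)) = +2.1273 rad/s; magnitude 2.1273 rad/s.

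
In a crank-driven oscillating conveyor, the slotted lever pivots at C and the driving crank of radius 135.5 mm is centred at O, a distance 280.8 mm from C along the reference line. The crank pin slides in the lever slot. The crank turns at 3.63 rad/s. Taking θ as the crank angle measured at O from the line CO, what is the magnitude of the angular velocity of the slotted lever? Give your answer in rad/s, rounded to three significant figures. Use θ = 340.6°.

1.17

ω = 3.63 rad/s
Crank pin A relative to C: A = (d + r cosθ, r sinθ); lever angle φ = atan2(r sinθ, d + r cosθ).
Differentiating tanφ: φ̇ = rω(d cosθ + r)/(d² + r² + 2dr cosθ).
d² + r² + 2dr cosθ = |CA|² = 0.168985 m²;  d cosθ + r = +0.40036 m.
|ω_lever| = |0.1355·3.63·+0.40036| / 0.168985 = 1.1653 rad/s.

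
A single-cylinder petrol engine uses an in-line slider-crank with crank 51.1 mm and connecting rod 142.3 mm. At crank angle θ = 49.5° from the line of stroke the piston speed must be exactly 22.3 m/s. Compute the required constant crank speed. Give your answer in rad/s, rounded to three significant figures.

For an in-line slider-crank, |v_piston| = rω|sinθ|·[1 + r cosθ/√(L² − r² sin²θ)].
With r = 0.0511 m, L = 0.1423 m, θ = 49.5°: the bracketed kinematic factor |dx/dθ| = 0.048277 m.
ω = v/|dx/dθ| = 22.3/0.048277 = 461.92 rad/s.

462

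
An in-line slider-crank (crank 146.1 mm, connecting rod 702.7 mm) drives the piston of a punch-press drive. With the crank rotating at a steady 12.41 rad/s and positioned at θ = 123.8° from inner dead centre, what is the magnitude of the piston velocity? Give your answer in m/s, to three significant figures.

1.33

ω = 12.41 rad/s
For an in-line slider-crank, x = r cosθ + √(L² − r² sin²θ), so v = −rω sinθ·[1 + r cosθ/√(L² − r² sin²θ)].
With r = 0.1461 m, L = 0.7027 m, θ = 123.8°: √(L² − r² sin²θ) = 0.69213 m.
v = −0.1461·12.41·0.83098·[1 + 0.1461·-0.55630/0.69213] = -1.3297 m/s.
|v| = 1.3297 m/s.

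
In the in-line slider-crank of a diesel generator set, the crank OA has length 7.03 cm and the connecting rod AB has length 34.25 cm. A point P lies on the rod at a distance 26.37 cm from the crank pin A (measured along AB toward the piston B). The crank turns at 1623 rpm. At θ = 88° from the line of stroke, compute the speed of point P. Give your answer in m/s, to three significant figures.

12.0

ω = 170 rad/s.  Crank-pin speed |V_A| = rω = 11.948 m/s, perpendicular to OA.
Rod angle: sinφ = −(r/L) sinθ ⇒ φ = -11.837°; ω_rod = −rω cosθ/√(L²−r²sin²θ) = -1.2439 rad/s.
V_P = V_A + ω_rod × AP, with AP = 0.2637 m along the rod.
Components: V_Px = −rω sinθ − a·ω_rod·sinφ = -12.008 m/s;  V_Py = rω cosθ + a·ω_rod·cosφ = +0.095937 m/s.
|V_P| = √(V_Px² + V_Py²) = 12.009 m/s.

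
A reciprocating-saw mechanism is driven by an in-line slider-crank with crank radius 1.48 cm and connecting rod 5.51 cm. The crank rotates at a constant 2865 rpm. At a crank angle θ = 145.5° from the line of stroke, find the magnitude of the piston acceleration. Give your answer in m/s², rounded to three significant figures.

962

ω = 2π·2865/60 = 300 rad/s
x(θ) = r cosθ + √(L² − r² sin²θ); with ω constant, a = ω²·d²x/dθ².
d²x/dθ² = −r cosθ − r²(cos2θ)/√u − r⁴ sin²2θ/(4u^{3/2}),  u = L² − r² sin²θ = 0.00296574 m².
Substituting r = 0.0148 m, L = 0.0551 m, θ = 145.5°: d²x/dθ² = +0.010691 m.
a = ω²·d²x/dθ² = (300)²·(+0.010691) = +962.33 m/s²;  |a| = 962.33 m/s².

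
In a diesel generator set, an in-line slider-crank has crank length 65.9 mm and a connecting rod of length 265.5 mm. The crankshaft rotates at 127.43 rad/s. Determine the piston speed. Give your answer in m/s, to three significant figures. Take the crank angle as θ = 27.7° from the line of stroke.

ω = 127.4 rad/s
For an in-line slider-crank, x = r cosθ + √(L² − r² sin²θ), so v = −rω sinθ·[1 + r cosθ/√(L² − r² sin²θ)].
With r = 0.0659 m, L = 0.2655 m, θ = 27.7°: √(L² − r² sin²θ) = 0.26373 m.
v = −0.0659·127.4·0.46484·[1 + 0.0659·0.88539/0.26373] = -4.7672 m/s.
|v| = 4.7672 m/s.

4.77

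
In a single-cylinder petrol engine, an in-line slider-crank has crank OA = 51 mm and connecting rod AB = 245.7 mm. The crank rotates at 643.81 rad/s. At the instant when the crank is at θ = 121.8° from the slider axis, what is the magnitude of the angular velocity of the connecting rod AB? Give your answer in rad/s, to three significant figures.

71.5

ω = 643.8 rad/s
The rod makes angle φ with the slider axis where L sinφ = r sinθ; differentiating, L cosφ·φ̇ = r ω cosθ.
L cosφ = √(L² − r² sin²θ) = 0.24185 m.
|ω_rod| = r ω |cosθ| / √(L² − r² sin²θ) = 0.051·643.8·0.52696/0.24185 = 71.542 rad/s.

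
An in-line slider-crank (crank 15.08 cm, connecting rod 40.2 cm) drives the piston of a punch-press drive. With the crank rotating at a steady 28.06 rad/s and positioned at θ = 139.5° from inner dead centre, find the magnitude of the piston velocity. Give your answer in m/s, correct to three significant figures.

1.94

ω = 28.06 rad/s
For an in-line slider-crank, x = r cosθ + √(L² − r² sin²θ), so v = −rω sinθ·[1 + r cosθ/√(L² − r² sin²θ)].
With r = 0.1508 m, L = 0.402 m, θ = 139.5°: √(L² − r² sin²θ) = 0.38989 m.
v = −0.1508·28.06·0.64945·[1 + 0.1508·-0.76041/0.38989] = -1.9399 m/s.
|v| = 1.9399 m/s.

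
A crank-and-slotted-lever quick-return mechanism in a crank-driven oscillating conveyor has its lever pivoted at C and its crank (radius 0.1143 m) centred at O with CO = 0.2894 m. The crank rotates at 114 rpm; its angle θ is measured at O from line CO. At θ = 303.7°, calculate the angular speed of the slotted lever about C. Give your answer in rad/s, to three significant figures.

2.81

ω = 11.94 rad/s (from 114 rpm).
Crank pin A relative to C: A = (d + r cosθ, r sinθ); lever angle φ = atan2(r sinθ, d + r cosθ).
Differentiating tanφ: φ̇ = rω(d cosθ + r)/(d² + r² + 2dr cosθ).
d² + r² + 2dr cosθ = |CA|² = 0.133524 m²;  d cosθ + r = +0.27487 m.
|ω_lever| = |0.1143·11.94·+0.27487| / 0.133524 = 2.809 rad/s.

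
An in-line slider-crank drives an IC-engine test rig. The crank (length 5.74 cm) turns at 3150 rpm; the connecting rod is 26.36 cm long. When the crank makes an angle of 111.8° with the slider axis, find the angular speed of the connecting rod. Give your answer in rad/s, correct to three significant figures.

27.2

ω = 329.9 rad/s (converted from 3150 rpm).
The rod makes angle φ with the slider axis where L sinφ = r sinθ; differentiating, L cosφ·φ̇ = r ω cosθ.
L cosφ = √(L² − r² sin²θ) = 0.25816 m.
|ω_rod| = r ω |cosθ| / √(L² − r² sin²θ) = 0.0574·329.9·0.37137/0.25816 = 27.238 rad/s.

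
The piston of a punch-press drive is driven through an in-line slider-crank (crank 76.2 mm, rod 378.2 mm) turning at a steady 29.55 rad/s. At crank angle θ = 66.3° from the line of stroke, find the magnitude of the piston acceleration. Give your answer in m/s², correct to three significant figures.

ω = 29.55 rad/s
x(θ) = r cosθ + √(L² − r² sin²θ); with ω constant, a = ω²·d²x/dθ².
d²x/dθ² = −r cosθ − r²(cos2θ)/√u − r⁴ sin²2θ/(4u^{3/2}),  u = L² − r² sin²θ = 0.138167 m².
Substituting r = 0.0762 m, L = 0.3782 m, θ = 66.3°: d²x/dθ² = -0.020144 m.
a = ω²·d²x/dθ² = (29.55)²·(-0.020144) = -17.59 m/s²;  |a| = 17.59 m/s².

17.6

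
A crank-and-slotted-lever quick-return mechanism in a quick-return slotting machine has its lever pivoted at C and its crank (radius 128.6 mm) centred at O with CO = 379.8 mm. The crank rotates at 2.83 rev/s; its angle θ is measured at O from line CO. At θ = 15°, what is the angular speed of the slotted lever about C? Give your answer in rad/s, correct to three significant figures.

4.44

ω = 17.78 rad/s (from 2.83 rev/s).
Crank pin A relative to C: A = (d + r cosθ, r sinθ); lever angle φ = atan2(r sinθ, d + r cosθ).
Differentiating tanφ: φ̇ = rω(d cosθ + r)/(d² + r² + 2dr cosθ).
d² + r² + 2dr cosθ = |CA|² = 0.255142 m²;  d cosθ + r = +0.49546 m.
|ω_lever| = |0.1286·17.78·+0.49546| / 0.255142 = 4.4405 rad/s.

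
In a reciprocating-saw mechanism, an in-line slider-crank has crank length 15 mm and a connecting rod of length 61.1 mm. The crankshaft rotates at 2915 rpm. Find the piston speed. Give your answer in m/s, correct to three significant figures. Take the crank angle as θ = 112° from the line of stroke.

ω = 2π·2915/60 = 305.3 rad/s
For an in-line slider-crank, x = r cosθ + √(L² − r² sin²θ), so v = −rω sinθ·[1 + r cosθ/√(L² − r² sin²θ)].
With r = 0.015 m, L = 0.0611 m, θ = 112°: √(L² − r² sin²θ) = 0.059496 m.
v = −0.015·305.3·0.92718·[1 + 0.015·-0.37461/0.059496] = -3.8445 m/s.
|v| = 3.8445 m/s.

3.84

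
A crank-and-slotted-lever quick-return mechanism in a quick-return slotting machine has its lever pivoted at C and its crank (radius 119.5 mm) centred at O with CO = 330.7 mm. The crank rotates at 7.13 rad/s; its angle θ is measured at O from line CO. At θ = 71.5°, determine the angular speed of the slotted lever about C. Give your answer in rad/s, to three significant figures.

1.29

ω = 7.13 rad/s
Crank pin A relative to C: A = (d + r cosθ, r sinθ); lever angle φ = atan2(r sinθ, d + r cosθ).
Differentiating tanφ: φ̇ = rω(d cosθ + r)/(d² + r² + 2dr cosθ).
d² + r² + 2dr cosθ = |CA|² = 0.148722 m²;  d cosθ + r = +0.22443 m.
|ω_lever| = |0.1195·7.13·+0.22443| / 0.148722 = 1.2858 rad/s.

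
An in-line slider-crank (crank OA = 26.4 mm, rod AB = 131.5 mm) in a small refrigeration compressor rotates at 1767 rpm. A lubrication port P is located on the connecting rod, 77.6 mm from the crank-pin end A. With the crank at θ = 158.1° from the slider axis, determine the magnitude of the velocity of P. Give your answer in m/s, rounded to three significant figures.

ω = 185 rad/s.  Crank-pin speed |V_A| = rω = 4.8851 m/s, perpendicular to OA.
Rod angle: sinφ = −(r/L) sinθ ⇒ φ = -4.294°; ω_rod = −rω cosθ/√(L²−r²sin²θ) = +34.565 rad/s.
V_P = V_A + ω_rod × AP, with AP = 0.0776 m along the rod.
Components: V_Px = −rω sinθ − a·ω_rod·sinφ = -1.6212 m/s;  V_Py = rω cosθ + a·ω_rod·cosφ = -1.8578 m/s.
|V_P| = √(V_Px² + V_Py²) = 2.4657 m/s.

2.47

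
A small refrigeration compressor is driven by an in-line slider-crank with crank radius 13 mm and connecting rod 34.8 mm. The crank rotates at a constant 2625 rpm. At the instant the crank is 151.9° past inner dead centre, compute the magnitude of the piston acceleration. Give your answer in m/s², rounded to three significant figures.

ω = 2π·2625/60 = 274.9 rad/s
x(θ) = r cosθ + √(L² − r² sin²θ); with ω constant, a = ω²·d²x/dθ².
d²x/dθ² = −r cosθ − r²(cos2θ)/√u − r⁴ sin²2θ/(4u^{3/2}),  u = L² − r² sin²θ = 0.00117355 m².
Substituting r = 0.013 m, L = 0.0348 m, θ = 151.9°: d²x/dθ² = +0.0086006 m.
a = ω²·d²x/dθ² = (274.9)²·(+0.0086006) = +649.9 m/s²;  |a| = 649.9 m/s².

650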